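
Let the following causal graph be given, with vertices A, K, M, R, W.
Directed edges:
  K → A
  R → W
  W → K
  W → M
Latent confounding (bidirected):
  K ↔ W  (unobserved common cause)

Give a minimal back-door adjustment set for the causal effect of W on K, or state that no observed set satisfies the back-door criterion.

W→K: no observed back-door set.

desc(W)\{W}={A,K,M}; candidates ⊆ {R}.
W↔K: latent back-door arc(s) into W.
size 0: {}; under {} W still reaches {A,K,R} ∋ K.
size 1: {R}; under {R} W still reaches {A,K} ∋ K.
W↔K cannot be blocked by any observed set — no back-door set.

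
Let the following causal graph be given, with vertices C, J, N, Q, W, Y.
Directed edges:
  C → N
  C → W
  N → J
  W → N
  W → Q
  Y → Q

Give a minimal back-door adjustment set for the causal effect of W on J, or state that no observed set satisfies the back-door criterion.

W→J: minimal back-door set {C}.

desc(W)\{W}={J,N,Q}; candidates ⊆ {C,Y}.
size 0: {}; under {} W still reaches {C,J,N} ∋ J.
{C}: W⊥J given {C} in G with W→· removed — back-door holds.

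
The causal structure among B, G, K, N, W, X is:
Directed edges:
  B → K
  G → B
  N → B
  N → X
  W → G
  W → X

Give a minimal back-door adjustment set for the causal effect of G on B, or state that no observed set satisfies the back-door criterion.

desc(G)\{G}={B,K}; candidates ⊆ {N,W,X}.
∅: G⊥B given ∅ in G with G→· removed — back-door holds.

G→B: minimal back-door set ∅.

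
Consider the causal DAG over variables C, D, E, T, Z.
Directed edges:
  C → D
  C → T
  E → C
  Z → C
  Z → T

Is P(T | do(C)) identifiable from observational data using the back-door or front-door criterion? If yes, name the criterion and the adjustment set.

P(T|do(C)): backdoor, adjust for {Z}.

desc(C)\{C}={D,T}; candidates ⊆ {E,Z}.
size 0: {}; under {} C still reaches {E,T,Z} ∋ T.
{Z}: C⊥T given {Z} in G with C→· removed — back-door holds.
P(T|do(C)) = Σ_{Z} P(T|C,Z)·P(Z).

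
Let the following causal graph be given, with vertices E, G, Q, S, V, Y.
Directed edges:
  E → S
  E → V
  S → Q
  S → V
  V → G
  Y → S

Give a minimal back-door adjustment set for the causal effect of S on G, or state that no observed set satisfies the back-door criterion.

S→G: minimal back-door set {E}.

desc(S)\{S}={G,Q,V}; candidates ⊆ {E,Y}.
size 0: {}; under {} S still reaches {E,G,V,Y} ∋ G.
{E}: S⊥G given {E} in G with S→· removed — back-door holds.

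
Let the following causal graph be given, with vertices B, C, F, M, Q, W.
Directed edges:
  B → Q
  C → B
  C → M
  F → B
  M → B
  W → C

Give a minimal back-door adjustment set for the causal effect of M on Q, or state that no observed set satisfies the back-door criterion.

M→Q: minimal back-door set {C}.

desc(M)\{M}={B,Q}; candidates ⊆ {C,F,W}.
size 0: {}; under {} M still reaches {B,C,Q,W} ∋ Q.
{C}: M⊥Q given {C} in G with M→· removed — back-door holds.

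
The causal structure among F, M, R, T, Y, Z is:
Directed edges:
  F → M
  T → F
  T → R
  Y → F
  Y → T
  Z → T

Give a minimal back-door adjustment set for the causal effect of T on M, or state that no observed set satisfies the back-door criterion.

T→M: minimal back-door set {Y}.

desc(T)\{T}={F,M,R}; candidates ⊆ {Y,Z}.
size 0: {}; under {} T still reaches {F,M,Y,Z} ∋ M.
{Y}: T⊥M given {Y} in G with T→· removed — back-door holds.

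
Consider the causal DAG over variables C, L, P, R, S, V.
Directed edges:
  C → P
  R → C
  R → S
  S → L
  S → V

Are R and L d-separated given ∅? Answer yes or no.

No — R and L are d-connected given ∅.

Bayes-Ball from R | ∅ reaches {C,L,P,S,V}.
L ∈ reach(R|∅) ⇒ R ⊥̸ L | ∅.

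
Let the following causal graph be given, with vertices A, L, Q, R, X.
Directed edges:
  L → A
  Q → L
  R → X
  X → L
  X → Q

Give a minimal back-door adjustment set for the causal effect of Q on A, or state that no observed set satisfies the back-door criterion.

Q→A: minimal back-door set {X}.

desc(Q)\{Q}={A,L}; candidates ⊆ {R,X}.
size 0: {}; under {} Q still reaches {A,L,R,X} ∋ A.
{X}: Q⊥A given {X} in G with Q→· removed — back-door holds.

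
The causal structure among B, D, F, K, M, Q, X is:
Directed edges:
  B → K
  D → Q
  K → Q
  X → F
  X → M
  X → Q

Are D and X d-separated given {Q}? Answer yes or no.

No — D and X are d-connected given {Q}.

Bayes-Ball from D | {Q} reaches {B,F,K,M,X}.
X ∈ reach(D|{Q}) ⇒ D ⊥̸ X | {Q}.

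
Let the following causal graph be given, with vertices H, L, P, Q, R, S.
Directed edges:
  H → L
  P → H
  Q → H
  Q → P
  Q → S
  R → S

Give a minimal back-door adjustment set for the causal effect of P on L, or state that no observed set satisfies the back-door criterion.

P→L: minimal back-door set {Q}.

desc(P)\{P}={H,L}; candidates ⊆ {Q,R,S}.
size 0: {}; under {} P still reaches {H,L,Q,S} ∋ L.
{Q}: P⊥L given {Q} in G with P→· removed — back-door holds.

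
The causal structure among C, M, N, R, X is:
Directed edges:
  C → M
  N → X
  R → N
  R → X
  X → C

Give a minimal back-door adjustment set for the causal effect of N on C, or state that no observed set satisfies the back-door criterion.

desc(N)\{N}={C,M,X}; candidates ⊆ {R}.
size 0: {}; under {} N still reaches {C,M,R,X} ∋ C.
{R}: N⊥C given {R} in G with N→· removed — back-door holds.

N→C: minimal back-door set {R}.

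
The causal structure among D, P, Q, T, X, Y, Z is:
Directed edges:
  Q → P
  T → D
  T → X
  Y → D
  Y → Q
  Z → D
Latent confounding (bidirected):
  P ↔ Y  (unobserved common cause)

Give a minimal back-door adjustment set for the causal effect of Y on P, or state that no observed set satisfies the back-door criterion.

Y→P: no observed back-door set.

desc(Y)\{Y}={D,P,Q}; candidates ⊆ {T,X,Z}.
Y↔P: latent back-door arc(s) into Y.
size 0: {}; under {} Y still reaches {P} ∋ P.
size 1: {T}, {X}, {Z}; under {T} Y still reaches {P} ∋ P.
size 2: {T,X}, {T,Z}, {X,Z}; under {T,X} Y still reaches {P} ∋ P.
Y↔P cannot be blocked by any observed set — no back-door set.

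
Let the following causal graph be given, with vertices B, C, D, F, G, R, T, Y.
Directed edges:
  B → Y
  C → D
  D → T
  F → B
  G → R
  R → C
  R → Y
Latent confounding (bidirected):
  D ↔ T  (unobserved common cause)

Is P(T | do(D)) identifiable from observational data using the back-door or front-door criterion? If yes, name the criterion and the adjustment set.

P(T|do(D)): not identifiable (no BD/FD set).

desc(D)\{D}={T}; candidates ⊆ {B,C,F,G,R,Y}.
D↔T: latent back-door arc(s) into D.
size 0: {}; under {} D still reaches {C,G,R,T,Y} ∋ T.
size 1: {B}, {C}, {F} …(+3); under {B} D still reaches {C,G,R,T,Y} ∋ T.
size 2: {B,C}, {B,F}, {B,G} …(+12); under {B,C} D still reaches {T} ∋ T.
D↔T cannot be blocked by any observed set — no back-door set.
No mediator lies on a directed D→…→T path.
Neither criterion identifies P(T|do(D)) in this graph.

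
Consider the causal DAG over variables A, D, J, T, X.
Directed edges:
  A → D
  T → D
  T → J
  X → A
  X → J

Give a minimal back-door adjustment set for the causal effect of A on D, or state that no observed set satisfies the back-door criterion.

A→D: minimal back-door set ∅.

desc(A)\{A}={D}; candidates ⊆ {J,T,X}.
∅: A⊥D given ∅ in G with A→· removed — back-door holds.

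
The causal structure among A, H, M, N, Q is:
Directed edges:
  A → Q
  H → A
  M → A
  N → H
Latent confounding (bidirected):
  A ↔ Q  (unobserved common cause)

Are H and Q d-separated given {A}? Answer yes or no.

Bayes-Ball from H | {A} reaches {M,N,Q}.
Q ∈ reach(H|{A}) ⇒ H ⊥̸ Q | {A}.

No — H and Q are d-connected given {A}.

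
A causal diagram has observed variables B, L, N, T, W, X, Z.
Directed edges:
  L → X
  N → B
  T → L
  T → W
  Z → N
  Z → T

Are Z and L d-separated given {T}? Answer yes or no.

Bayes-Ball from Z | {T} reaches {B,N}.
L ∉ reach(Z|{T}) ⇒ Z ⊥ L | {T}.

Yes — Z ⊥ L | {T}.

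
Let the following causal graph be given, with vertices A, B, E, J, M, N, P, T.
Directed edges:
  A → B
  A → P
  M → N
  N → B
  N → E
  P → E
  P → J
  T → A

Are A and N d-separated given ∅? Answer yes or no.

Bayes-Ball from A | ∅ reaches {B,E,J,P,T}.
N ∉ reach(A|∅) ⇒ A ⊥ N | ∅.

Yes — A ⊥ N | ∅.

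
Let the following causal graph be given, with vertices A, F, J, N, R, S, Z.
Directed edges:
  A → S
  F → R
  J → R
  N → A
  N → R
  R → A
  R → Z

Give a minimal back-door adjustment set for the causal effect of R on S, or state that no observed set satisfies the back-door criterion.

desc(R)\{R}={A,S,Z}; candidates ⊆ {F,J,N}.
size 0: {}; under {} R still reaches {A,F,J,N,S} ∋ S.
{N}: R⊥S given {N} in G with R→· removed — back-door holds.

R→S: minimal back-door set {N}.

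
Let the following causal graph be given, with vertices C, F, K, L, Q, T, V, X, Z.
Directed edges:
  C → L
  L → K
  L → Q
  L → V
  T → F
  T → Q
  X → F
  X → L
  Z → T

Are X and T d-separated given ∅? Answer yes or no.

Bayes-Ball from X | ∅ reaches {F,K,L,Q,V}.
T ∉ reach(X|∅) ⇒ X ⊥ T | ∅.

Yes — X ⊥ T | ∅.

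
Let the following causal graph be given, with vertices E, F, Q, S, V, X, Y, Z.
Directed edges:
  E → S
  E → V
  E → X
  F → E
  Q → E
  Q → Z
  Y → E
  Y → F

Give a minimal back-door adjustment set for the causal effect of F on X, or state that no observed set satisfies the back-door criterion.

desc(F)\{F}={E,S,V,X}; candidates ⊆ {Q,Y,Z}.
size 0: {}; under {} F still reaches {E,S,V,X,Y} ∋ X.
{Y}: F⊥X given {Y} in G with F→· removed — back-door holds.

F→X: minimal back-door set {Y}.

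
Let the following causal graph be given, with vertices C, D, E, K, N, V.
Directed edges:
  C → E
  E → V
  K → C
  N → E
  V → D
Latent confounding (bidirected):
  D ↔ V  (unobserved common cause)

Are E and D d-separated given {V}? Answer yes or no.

No — E and D are d-connected given {V}.

Bayes-Ball from E | {V} reaches {C,D,K,N}.
D ∈ reach(E|{V}) ⇒ E ⊥̸ D | {V}.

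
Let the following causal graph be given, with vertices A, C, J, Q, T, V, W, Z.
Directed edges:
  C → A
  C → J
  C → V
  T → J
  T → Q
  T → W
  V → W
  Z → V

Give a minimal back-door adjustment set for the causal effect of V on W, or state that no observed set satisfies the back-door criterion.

V→W: minimal back-door set ∅.

desc(V)\{V}={W}; candidates ⊆ {A,C,J,Q,T,Z}.
∅: V⊥W given ∅ in G with V→· removed — back-door holds.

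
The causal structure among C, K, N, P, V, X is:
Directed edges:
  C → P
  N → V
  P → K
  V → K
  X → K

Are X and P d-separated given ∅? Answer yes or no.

Bayes-Ball from X | ∅ reaches {K}.
P ∉ reach(X|∅) ⇒ X ⊥ P | ∅.

Yes — X ⊥ P | ∅.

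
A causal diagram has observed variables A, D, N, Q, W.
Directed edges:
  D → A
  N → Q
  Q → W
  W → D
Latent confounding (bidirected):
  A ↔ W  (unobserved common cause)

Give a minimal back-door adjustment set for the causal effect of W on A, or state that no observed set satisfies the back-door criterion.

W→A: no observed back-door set.

desc(W)\{W}={A,D}; candidates ⊆ {N,Q}.
W↔A: latent back-door arc(s) into W.
size 0: {}; under {} W still reaches {A,N,Q} ∋ A.
size 1: {N}, {Q}; under {N} W still reaches {A,Q} ∋ A.
size 2: {N,Q}; under {N,Q} W still reaches {A} ∋ A.
W↔A cannot be blocked by any observed set — no back-door set.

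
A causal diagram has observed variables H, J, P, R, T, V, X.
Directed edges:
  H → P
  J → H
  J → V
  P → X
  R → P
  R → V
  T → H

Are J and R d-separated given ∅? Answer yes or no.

Bayes-Ball from J | ∅ reaches {H,P,V,X}.
R ∉ reach(J|∅) ⇒ J ⊥ R | ∅.

Yes — J ⊥ R | ∅.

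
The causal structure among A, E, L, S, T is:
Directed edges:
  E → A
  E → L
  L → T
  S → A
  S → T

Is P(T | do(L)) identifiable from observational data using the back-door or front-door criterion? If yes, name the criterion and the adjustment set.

desc(L)\{L}={T}; candidates ⊆ {A,E,S}.
∅: L⊥T given ∅ in G with L→· removed — back-door holds.
P(T|do(L)) = P(T|L) — no adjustment needed.

P(T|do(L)): backdoor, adjust for ∅.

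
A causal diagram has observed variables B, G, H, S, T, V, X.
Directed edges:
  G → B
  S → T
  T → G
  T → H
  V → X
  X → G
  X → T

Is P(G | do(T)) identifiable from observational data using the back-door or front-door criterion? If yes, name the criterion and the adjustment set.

desc(T)\{T}={B,G,H}; candidates ⊆ {S,V,X}.
size 0: {}; under {} T still reaches {B,G,S,V,X} ∋ G.
{X}: T⊥G given {X} in G with T→· removed — back-door holds.
P(G|do(T)) = Σ_{X} P(G|T,X)·P(X).

P(G|do(T)): backdoor, adjust for {X}.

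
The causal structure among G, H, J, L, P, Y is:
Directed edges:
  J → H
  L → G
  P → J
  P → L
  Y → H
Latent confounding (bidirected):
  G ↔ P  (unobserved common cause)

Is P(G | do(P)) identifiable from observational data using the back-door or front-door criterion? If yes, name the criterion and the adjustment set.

P(G|do(P)): frontdoor, adjust for {L}.

desc(P)\{P}={G,H,J,L}; candidates ⊆ {Y}.
P↔G: latent back-door arc(s) into P.
size 0: {}; under {} P still reaches {G} ∋ G.
size 1: {Y}; under {Y} P still reaches {G} ∋ G.
P↔G cannot be blocked by any observed set — no back-door set.
{L}: (i) intercepts every directed P→G path; (ii) no back-door P→{L}; (iii) {P} blocks every back-door {L}→G. Front-door holds.
P(G|do(P)) = Σ_{L} P(L|P) Σ_{P'} P(G|L,P')P(P').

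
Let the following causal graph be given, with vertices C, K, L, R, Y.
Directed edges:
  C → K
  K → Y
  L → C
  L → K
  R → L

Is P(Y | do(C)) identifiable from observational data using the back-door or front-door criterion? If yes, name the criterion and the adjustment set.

P(Y|do(C)): backdoor, adjust for {L}.

desc(C)\{C}={K,Y}; candidates ⊆ {L,R}.
size 0: {}; under {} C still reaches {K,L,R,Y} ∋ Y.
{L}: C⊥Y given {L} in G with C→· removed — back-door holds.
P(Y|do(C)) = Σ_{L} P(Y|C,L)·P(L).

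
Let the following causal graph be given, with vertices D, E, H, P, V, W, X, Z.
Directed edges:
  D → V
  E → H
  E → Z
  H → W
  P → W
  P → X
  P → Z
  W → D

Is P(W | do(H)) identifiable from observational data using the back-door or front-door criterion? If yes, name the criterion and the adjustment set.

P(W|do(H)): backdoor, adjust for ∅.

desc(H)\{H}={D,V,W}; candidates ⊆ {E,P,X,Z}.
∅: H⊥W given ∅ in G with H→· removed — back-door holds.
P(W|do(H)) = P(W|H) — no adjustment needed.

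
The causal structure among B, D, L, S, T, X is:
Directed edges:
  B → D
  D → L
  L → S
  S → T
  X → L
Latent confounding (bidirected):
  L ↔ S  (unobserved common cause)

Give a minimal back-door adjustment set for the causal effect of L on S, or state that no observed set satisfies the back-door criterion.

desc(L)\{L}={S,T}; candidates ⊆ {B,D,X}.
L↔S: latent back-door arc(s) into L.
size 0: {}; under {} L still reaches {B,D,S,T,X} ∋ S.
size 1: {B}, {D}, {X}; under {B} L still reaches {D,S,T,X} ∋ S.
size 2: {B,D}, {B,X}, {D,X}; under {B,D} L still reaches {S,T,X} ∋ S.
L↔S cannot be blocked by any observed set — no back-door set.

L→S: no observed back-door set.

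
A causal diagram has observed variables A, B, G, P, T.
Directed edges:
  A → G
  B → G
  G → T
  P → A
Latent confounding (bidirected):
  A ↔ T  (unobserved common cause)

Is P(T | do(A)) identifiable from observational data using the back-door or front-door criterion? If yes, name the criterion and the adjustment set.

desc(A)\{A}={G,T}; candidates ⊆ {B,P}.
A↔T: latent back-door arc(s) into A.
size 0: {}; under {} A still reaches {P,T} ∋ T.
size 1: {B}, {P}; under {B} A still reaches {P,T} ∋ T.
size 2: {B,P}; under {B,P} A still reaches {T} ∋ T.
A↔T cannot be blocked by any observed set — no back-door set.
{G}: (i) intercepts every directed A→T path; (ii) no back-door A→{G}; (iii) {A} blocks every back-door {G}→T. Front-door holds.
P(T|do(A)) = Σ_{G} P(G|A) Σ_{A'} P(T|G,A')P(A').

P(T|do(A)): frontdoor, adjust for {G}.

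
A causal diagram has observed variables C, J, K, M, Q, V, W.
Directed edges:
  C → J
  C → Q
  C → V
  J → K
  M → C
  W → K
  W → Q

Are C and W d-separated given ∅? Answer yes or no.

Bayes-Ball from C | ∅ reaches {J,K,M,Q,V}.
W ∉ reach(C|∅) ⇒ C ⊥ W | ∅.

Yes — C ⊥ W | ∅.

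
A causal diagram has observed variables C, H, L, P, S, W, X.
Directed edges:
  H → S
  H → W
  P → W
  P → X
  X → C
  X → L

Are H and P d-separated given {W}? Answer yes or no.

No — H and P are d-connected given {W}.

Bayes-Ball from H | {W} reaches {C,L,P,S,X}.
P ∈ reach(H|{W}) ⇒ H ⊥̸ P | {W}.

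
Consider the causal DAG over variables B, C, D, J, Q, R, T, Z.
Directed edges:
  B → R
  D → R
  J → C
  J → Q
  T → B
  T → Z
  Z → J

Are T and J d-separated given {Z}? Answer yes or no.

Bayes-Ball from T | {Z} reaches {B,R}.
J ∉ reach(T|{Z}) ⇒ T ⊥ J | {Z}.

Yes — T ⊥ J | {Z}.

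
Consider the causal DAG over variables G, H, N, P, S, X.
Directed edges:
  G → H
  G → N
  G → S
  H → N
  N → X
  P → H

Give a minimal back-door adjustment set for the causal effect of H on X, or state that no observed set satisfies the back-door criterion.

H→X: minimal back-door set {G}.

desc(H)\{H}={N,X}; candidates ⊆ {G,P,S}.
size 0: {}; under {} H still reaches {G,N,P,S,X} ∋ X.
{G}: H⊥X given {G} in G with H→· removed — back-door holds.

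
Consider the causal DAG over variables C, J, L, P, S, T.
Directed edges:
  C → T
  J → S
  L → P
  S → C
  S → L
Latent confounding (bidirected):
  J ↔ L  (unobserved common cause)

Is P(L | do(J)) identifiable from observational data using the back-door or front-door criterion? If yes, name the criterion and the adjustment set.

desc(J)\{J}={C,L,P,S,T}; candidates ⊆ {—}.
J↔L: latent back-door arc(s) into J.
size 0: {}; under {} J still reaches {L,P} ∋ L.
J↔L cannot be blocked by any observed set — no back-door set.
{S}: (i) intercepts every directed J→L path; (ii) no back-door J→{S}; (iii) {J} blocks every back-door {S}→L. Front-door holds.
P(L|do(J)) = Σ_{S} P(S|J) Σ_{J'} P(L|S,J')P(J').

P(L|do(J)): frontdoor, adjust for {S}.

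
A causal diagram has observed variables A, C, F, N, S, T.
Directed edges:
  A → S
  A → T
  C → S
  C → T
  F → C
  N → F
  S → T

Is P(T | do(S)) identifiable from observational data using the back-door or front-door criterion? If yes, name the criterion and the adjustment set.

P(T|do(S)): backdoor, adjust for {A, C}.

desc(S)\{S}={T}; candidates ⊆ {A,C,F,N}.
size 0: {}; under {} S still reaches {A,C,F,N,T} ∋ T.
size 1: {A}, {C}, {F} …(+1); under {A} S still reaches {C,F,N,T} ∋ T.
{A,C}: S⊥T given {A,C} in G with S→· removed — back-door holds.
P(T|do(S)) = Σ_{A,C} P(T|S,A,C)·P(A,C).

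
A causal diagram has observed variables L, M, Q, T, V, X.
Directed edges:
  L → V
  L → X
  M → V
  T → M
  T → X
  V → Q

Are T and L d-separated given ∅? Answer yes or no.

Yes — T ⊥ L | ∅.

Bayes-Ball from T | ∅ reaches {M,Q,V,X}.
L ∉ reach(T|∅) ⇒ T ⊥ L | ∅.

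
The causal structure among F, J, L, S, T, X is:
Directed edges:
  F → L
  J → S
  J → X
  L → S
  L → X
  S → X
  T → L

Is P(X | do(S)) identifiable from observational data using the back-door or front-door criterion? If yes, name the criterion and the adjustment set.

P(X|do(S)): backdoor, adjust for {J, L}.

desc(S)\{S}={X}; candidates ⊆ {F,J,L,T}.
size 0: {}; under {} S still reaches {F,J,L,T,X} ∋ X.
size 1: {F}, {J}, {L} …(+1); under {F} S still reaches {J,L,T,X} ∋ X.
{J,L}: S⊥X given {J,L} in G with S→· removed — back-door holds.
P(X|do(S)) = Σ_{J,L} P(X|S,J,L)·P(J,L).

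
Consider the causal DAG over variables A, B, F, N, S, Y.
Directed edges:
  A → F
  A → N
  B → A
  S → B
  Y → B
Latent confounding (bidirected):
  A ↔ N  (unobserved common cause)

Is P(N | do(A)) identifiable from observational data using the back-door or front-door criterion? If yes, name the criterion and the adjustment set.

desc(A)\{A}={F,N}; candidates ⊆ {B,S,Y}.
A↔N: latent back-door arc(s) into A.
size 0: {}; under {} A still reaches {B,N,S,Y} ∋ N.
size 1: {B}, {S}, {Y}; under {B} A still reaches {N} ∋ N.
size 2: {B,S}, {B,Y}, {S,Y}; under {B,S} A still reaches {N} ∋ N.
A↔N cannot be blocked by any observed set — no back-door set.
No mediator lies on a directed A→…→N path.
Neither criterion identifies P(N|do(A)) in this graph.

P(N|do(A)): not identifiable (no BD/FD set).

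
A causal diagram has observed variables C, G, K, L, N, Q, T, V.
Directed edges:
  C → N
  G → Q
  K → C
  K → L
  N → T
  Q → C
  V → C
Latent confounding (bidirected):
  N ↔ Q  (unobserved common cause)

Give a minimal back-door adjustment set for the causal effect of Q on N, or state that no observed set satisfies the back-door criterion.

Q→N: no observed back-door set.

desc(Q)\{Q}={C,N,T}; candidates ⊆ {G,K,L,V}.
Q↔N: latent back-door arc(s) into Q.
size 0: {}; under {} Q still reaches {G,N,T} ∋ N.
size 1: {G}, {K}, {L} …(+1); under {G} Q still reaches {N,T} ∋ N.
size 2: {G,K}, {G,L}, {G,V} …(+3); under {G,K} Q still reaches {N,T} ∋ N.
Q↔N cannot be blocked by any observed set — no back-door set.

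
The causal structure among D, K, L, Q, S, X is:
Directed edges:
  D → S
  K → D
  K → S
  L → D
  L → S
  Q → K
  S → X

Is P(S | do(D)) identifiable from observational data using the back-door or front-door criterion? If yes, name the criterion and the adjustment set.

P(S|do(D)): backdoor, adjust for {K, L}.

desc(D)\{D}={S,X}; candidates ⊆ {K,L,Q}.
size 0: {}; under {} D still reaches {K,L,Q,S,X} ∋ S.
size 1: {K}, {L}, {Q}; under {K} D still reaches {L,S,X} ∋ S.
{K,L}: D⊥S given {K,L} in G with D→· removed — back-door holds.
P(S|do(D)) = Σ_{K,L} P(S|D,K,L)·P(K,L).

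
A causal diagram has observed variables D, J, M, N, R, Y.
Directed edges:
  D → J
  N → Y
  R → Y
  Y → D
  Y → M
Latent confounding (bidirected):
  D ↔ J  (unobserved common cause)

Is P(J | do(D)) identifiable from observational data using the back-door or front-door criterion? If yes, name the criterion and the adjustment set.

desc(D)\{D}={J}; candidates ⊆ {M,N,R,Y}.
D↔J: latent back-door arc(s) into D.
size 0: {}; under {} D still reaches {J,M,N,R,Y} ∋ J.
size 1: {M}, {N}, {R} …(+1); under {M} D still reaches {J,N,R,Y} ∋ J.
size 2: {M,N}, {M,R}, {M,Y} …(+3); under {M,N} D still reaches {J,R,Y} ∋ J.
D↔J cannot be blocked by any observed set — no back-door set.
No mediator lies on a directed D→…→J path.
Neither criterion identifies P(J|do(D)) in this graph.

P(J|do(D)): not identifiable (no BD/FD set).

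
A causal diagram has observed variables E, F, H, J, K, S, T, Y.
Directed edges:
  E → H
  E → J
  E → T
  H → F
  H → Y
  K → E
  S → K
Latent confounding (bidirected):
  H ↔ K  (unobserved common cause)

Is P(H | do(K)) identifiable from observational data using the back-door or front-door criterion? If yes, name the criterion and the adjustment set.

P(H|do(K)): frontdoor, adjust for {E}.

desc(K)\{K}={E,F,H,J,T,Y}; candidates ⊆ {S}.
K↔H: latent back-door arc(s) into K.
size 0: {}; under {} K still reaches {F,H,S,Y} ∋ H.
size 1: {S}; under {S} K still reaches {F,H,Y} ∋ H.
K↔H cannot be blocked by any observed set — no back-door set.
{E}: (i) intercepts every directed K→H path; (ii) no back-door K→{E}; (iii) {K} blocks every back-door {E}→H. Front-door holds.
P(H|do(K)) = Σ_{E} P(E|K) Σ_{K'} P(H|E,K')P(K').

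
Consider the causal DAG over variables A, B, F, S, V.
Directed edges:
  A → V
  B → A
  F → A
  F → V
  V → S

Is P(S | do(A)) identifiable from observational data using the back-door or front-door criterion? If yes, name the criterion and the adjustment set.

desc(A)\{A}={S,V}; candidates ⊆ {B,F}.
size 0: {}; under {} A still reaches {B,F,S,V} ∋ S.
{F}: A⊥S given {F} in G with A→· removed — back-door holds.
P(S|do(A)) = Σ_{F} P(S|A,F)·P(F).

P(S|do(A)): backdoor, adjust for {F}.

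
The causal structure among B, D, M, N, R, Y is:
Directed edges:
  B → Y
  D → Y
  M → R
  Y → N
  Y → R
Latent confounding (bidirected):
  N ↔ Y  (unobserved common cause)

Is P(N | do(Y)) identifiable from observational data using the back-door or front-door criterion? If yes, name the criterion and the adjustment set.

P(N|do(Y)): not identifiable (no BD/FD set).

desc(Y)\{Y}={N,R}; candidates ⊆ {B,D,M}.
Y↔N: latent back-door arc(s) into Y.
size 0: {}; under {} Y still reaches {B,D,N} ∋ N.
size 1: {B}, {D}, {M}; under {B} Y still reaches {D,N} ∋ N.
size 2: {B,D}, {B,M}, {D,M}; under {B,D} Y still reaches {N} ∋ N.
Y↔N cannot be blocked by any observed set — no back-door set.
No mediator lies on a directed Y→…→N path.
Neither criterion identifies P(N|do(Y)) in this graph.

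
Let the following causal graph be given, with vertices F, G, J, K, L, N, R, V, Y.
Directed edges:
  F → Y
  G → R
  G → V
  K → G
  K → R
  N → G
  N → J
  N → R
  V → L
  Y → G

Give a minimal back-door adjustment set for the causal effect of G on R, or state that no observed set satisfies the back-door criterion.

G→R: minimal back-door set {K, N}.

desc(G)\{G}={L,R,V}; candidates ⊆ {F,J,K,N,Y}.
size 0: {}; under {} G still reaches {F,J,K,N,R,Y} ∋ R.
size 1: {F}, {J}, {K} …(+2); under {F} G still reaches {J,K,N,R,Y} ∋ R.
{K,N}: G⊥R given {K,N} in G with G→· removed — back-door holds.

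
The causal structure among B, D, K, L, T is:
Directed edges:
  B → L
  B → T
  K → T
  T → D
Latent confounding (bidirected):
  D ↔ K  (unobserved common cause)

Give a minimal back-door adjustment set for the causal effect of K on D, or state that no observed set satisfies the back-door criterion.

desc(K)\{K}={D,T}; candidates ⊆ {B,L}.
K↔D: latent back-door arc(s) into K.
size 0: {}; under {} K still reaches {D} ∋ D.
size 1: {B}, {L}; under {B} K still reaches {D} ∋ D.
size 2: {B,L}; under {B,L} K still reaches {D} ∋ D.
K↔D cannot be blocked by any observed set — no back-door set.

K→D: no observed back-door set.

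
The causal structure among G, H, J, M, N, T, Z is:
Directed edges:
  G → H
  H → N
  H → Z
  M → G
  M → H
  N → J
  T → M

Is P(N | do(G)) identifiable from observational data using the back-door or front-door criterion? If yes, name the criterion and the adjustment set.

desc(G)\{G}={H,J,N,Z}; candidates ⊆ {M,T}.
size 0: {}; under {} G still reaches {H,J,M,N,T,Z} ∋ N.
{M}: G⊥N given {M} in G with G→· removed — back-door holds.
P(N|do(G)) = Σ_{M} P(N|G,M)·P(M).

P(N|do(G)): backdoor, adjust for {M}.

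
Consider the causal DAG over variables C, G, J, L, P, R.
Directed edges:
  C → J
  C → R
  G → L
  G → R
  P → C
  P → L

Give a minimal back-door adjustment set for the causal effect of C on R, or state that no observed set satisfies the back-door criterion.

desc(C)\{C}={J,R}; candidates ⊆ {G,L,P}.
∅: C⊥R given ∅ in G with C→· removed — back-door holds.

C→R: minimal back-door set ∅.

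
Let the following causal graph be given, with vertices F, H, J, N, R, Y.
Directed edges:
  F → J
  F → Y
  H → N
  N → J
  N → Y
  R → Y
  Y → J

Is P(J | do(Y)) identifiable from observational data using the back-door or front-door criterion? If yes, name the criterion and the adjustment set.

desc(Y)\{Y}={J}; candidates ⊆ {F,H,N,R}.
size 0: {}; under {} Y still reaches {F,H,J,N,R} ∋ J.
size 1: {F}, {H}, {N} …(+1); under {F} Y still reaches {H,J,N,R} ∋ J.
{F,N}: Y⊥J given {F,N} in G with Y→· removed — back-door holds.
P(J|do(Y)) = Σ_{F,N} P(J|Y,F,N)·P(F,N).

P(J|do(Y)): backdoor, adjust for {F, N}.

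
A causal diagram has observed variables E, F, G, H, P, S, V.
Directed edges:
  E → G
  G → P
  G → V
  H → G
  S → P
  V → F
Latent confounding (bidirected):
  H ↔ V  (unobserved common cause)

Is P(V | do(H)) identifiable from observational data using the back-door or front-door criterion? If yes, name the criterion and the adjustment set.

P(V|do(H)): frontdoor, adjust for {G}.

desc(H)\{H}={F,G,P,V}; candidates ⊆ {E,S}.
H↔V: latent back-door arc(s) into H.
size 0: {}; under {} H still reaches {F,V} ∋ V.
size 1: {E}, {S}; under {E} H still reaches {F,V} ∋ V.
size 2: {E,S}; under {E,S} H still reaches {F,V} ∋ V.
H↔V cannot be blocked by any observed set — no back-door set.
{G}: (i) intercepts every directed H→V path; (ii) no back-door H→{G}; (iii) {H} blocks every back-door {G}→V. Front-door holds.
P(V|do(H)) = Σ_{G} P(G|H) Σ_{H'} P(V|G,H')P(H').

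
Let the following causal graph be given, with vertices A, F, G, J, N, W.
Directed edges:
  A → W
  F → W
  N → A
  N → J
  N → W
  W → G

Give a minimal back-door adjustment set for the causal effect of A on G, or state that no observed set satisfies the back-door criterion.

desc(A)\{A}={G,W}; candidates ⊆ {F,J,N}.
size 0: {}; under {} A still reaches {G,J,N,W} ∋ G.
{N}: A⊥G given {N} in G with A→· removed — back-door holds.

A→G: minimal back-door set {N}.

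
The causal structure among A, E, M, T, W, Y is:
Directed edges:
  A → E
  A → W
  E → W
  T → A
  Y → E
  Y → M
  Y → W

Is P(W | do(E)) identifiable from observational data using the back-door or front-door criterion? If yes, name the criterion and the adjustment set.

desc(E)\{E}={W}; candidates ⊆ {A,M,T,Y}.
size 0: {}; under {} E still reaches {A,M,T,W,Y} ∋ W.
size 1: {A}, {M}, {T} …(+1); under {A} E still reaches {M,W,Y} ∋ W.
{A,Y}: E⊥W given {A,Y} in G with E→· removed — back-door holds.
P(W|do(E)) = Σ_{A,Y} P(W|E,A,Y)·P(A,Y).

P(W|do(E)): backdoor, adjust for {A, Y}.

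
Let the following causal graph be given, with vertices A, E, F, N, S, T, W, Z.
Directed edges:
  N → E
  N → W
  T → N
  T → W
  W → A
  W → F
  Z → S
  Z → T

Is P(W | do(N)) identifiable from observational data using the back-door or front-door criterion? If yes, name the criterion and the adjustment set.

desc(N)\{N}={A,E,F,W}; candidates ⊆ {S,T,Z}.
size 0: {}; under {} N still reaches {A,F,S,T,W,Z} ∋ W.
{T}: N⊥W given {T} in G with N→· removed — back-door holds.
P(W|do(N)) = Σ_{T} P(W|N,T)·P(T).

P(W|do(N)): backdoor, adjust for {T}.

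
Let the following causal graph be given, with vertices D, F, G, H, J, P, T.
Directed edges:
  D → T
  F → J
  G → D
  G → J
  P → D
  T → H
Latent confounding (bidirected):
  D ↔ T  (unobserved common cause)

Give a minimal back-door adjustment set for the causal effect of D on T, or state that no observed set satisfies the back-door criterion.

desc(D)\{D}={H,T}; candidates ⊆ {F,G,J,P}.
D↔T: latent back-door arc(s) into D.
size 0: {}; under {} D still reaches {G,H,J,P,T} ∋ T.
size 1: {F}, {G}, {J} …(+1); under {F} D still reaches {G,H,J,P,T} ∋ T.
size 2: {F,G}, {F,J}, {F,P} …(+3); under {F,G} D still reaches {H,P,T} ∋ T.
D↔T cannot be blocked by any observed set — no back-door set.

D→T: no observed back-door set.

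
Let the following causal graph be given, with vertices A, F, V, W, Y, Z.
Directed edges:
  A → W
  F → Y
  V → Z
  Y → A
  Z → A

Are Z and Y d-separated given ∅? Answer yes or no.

Yes — Z ⊥ Y | ∅.

Bayes-Ball from Z | ∅ reaches {A,V,W}.
Y ∉ reach(Z|∅) ⇒ Z ⊥ Y | ∅.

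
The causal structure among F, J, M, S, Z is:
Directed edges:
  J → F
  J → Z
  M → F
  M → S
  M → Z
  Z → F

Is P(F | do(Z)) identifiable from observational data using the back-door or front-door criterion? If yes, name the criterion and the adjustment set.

desc(Z)\{Z}={F}; candidates ⊆ {J,M,S}.
size 0: {}; under {} Z still reaches {F,J,M,S} ∋ F.
size 1: {J}, {M}, {S}; under {J} Z still reaches {F,M,S} ∋ F.
{J,M}: Z⊥F given {J,M} in G with Z→· removed — back-door holds.
P(F|do(Z)) = Σ_{J,M} P(F|Z,J,M)·P(J,M).

P(F|do(Z)): backdoor, adjust for {J, M}.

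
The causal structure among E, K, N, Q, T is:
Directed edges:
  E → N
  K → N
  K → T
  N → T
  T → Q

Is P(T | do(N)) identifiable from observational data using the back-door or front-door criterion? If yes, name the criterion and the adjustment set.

P(T|do(N)): backdoor, adjust for {K}.

desc(N)\{N}={Q,T}; candidates ⊆ {E,K}.
size 0: {}; under {} N still reaches {E,K,Q,T} ∋ T.
{K}: N⊥T given {K} in G with N→· removed — back-door holds.
P(T|do(N)) = Σ_{K} P(T|N,K)·P(K).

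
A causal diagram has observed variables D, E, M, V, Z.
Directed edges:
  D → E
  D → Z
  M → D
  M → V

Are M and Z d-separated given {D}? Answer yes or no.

Bayes-Ball from M | {D} reaches {V}.
Z ∉ reach(M|{D}) ⇒ M ⊥ Z | {D}.

Yes — M ⊥ Z | {D}.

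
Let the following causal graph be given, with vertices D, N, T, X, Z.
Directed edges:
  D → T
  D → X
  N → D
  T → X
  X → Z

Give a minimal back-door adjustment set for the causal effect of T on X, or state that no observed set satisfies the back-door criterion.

T→X: minimal back-door set {D}.

desc(T)\{T}={X,Z}; candidates ⊆ {D,N}.
size 0: {}; under {} T still reaches {D,N,X,Z} ∋ X.
{D}: T⊥X given {D} in G with T→· removed — back-door holds.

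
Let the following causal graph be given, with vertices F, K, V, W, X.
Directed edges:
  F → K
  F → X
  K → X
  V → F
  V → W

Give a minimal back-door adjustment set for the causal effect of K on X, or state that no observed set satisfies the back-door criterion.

desc(K)\{K}={X}; candidates ⊆ {F,V,W}.
size 0: {}; under {} K still reaches {F,V,W,X} ∋ X.
{F}: K⊥X given {F} in G with K→· removed — back-door holds.

K→X: minimal back-door set {F}.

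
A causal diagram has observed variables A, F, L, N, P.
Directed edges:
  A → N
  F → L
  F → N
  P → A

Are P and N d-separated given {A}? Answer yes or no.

Yes — P ⊥ N | {A}.

Bayes-Ball from P | {A} reaches ∅.
N ∉ reach(P|{A}) ⇒ P ⊥ N | {A}.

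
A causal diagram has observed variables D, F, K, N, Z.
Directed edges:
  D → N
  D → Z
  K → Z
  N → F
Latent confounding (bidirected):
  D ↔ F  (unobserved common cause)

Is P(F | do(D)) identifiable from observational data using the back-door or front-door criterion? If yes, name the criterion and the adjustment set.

P(F|do(D)): frontdoor, adjust for {N}.

desc(D)\{D}={F,N,Z}; candidates ⊆ {K}.
D↔F: latent back-door arc(s) into D.
size 0: {}; under {} D still reaches {F} ∋ F.
size 1: {K}; under {K} D still reaches {F} ∋ F.
D↔F cannot be blocked by any observed set — no back-door set.
{N}: (i) intercepts every directed D→F path; (ii) no back-door D→{N}; (iii) {D} blocks every back-door {N}→F. Front-door holds.
P(F|do(D)) = Σ_{N} P(N|D) Σ_{D'} P(F|N,D')P(D').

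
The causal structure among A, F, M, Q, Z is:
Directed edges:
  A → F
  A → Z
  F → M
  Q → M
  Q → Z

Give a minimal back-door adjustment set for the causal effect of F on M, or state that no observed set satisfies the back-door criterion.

F→M: minimal back-door set ∅.

desc(F)\{F}={M}; candidates ⊆ {A,Q,Z}.
∅: F⊥M given ∅ in G with F→· removed — back-door holds.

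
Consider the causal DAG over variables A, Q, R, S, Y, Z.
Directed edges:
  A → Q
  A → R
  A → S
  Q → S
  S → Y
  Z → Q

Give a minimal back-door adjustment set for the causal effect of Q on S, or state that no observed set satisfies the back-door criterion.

desc(Q)\{Q}={S,Y}; candidates ⊆ {A,R,Z}.
size 0: {}; under {} Q still reaches {A,R,S,Y,Z} ∋ S.
{A}: Q⊥S given {A} in G with Q→· removed — back-door holds.

Q→S: minimal back-door set {A}.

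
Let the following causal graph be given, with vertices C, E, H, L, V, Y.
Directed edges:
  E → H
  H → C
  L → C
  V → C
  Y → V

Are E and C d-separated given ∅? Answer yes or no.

Bayes-Ball from E | ∅ reaches {C,H}.
C ∈ reach(E|∅) ⇒ E ⊥̸ C | ∅.

No — E and C are d-connected given ∅.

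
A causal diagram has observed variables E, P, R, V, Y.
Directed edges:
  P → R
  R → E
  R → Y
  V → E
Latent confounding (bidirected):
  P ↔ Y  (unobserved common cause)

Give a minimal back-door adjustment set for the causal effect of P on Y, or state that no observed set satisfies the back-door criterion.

P→Y: no observed back-door set.

desc(P)\{P}={E,R,Y}; candidates ⊆ {V}.
P↔Y: latent back-door arc(s) into P.
size 0: {}; under {} P still reaches {Y} ∋ Y.
size 1: {V}; under {V} P still reaches {Y} ∋ Y.
P↔Y cannot be blocked by any observed set — no back-door set.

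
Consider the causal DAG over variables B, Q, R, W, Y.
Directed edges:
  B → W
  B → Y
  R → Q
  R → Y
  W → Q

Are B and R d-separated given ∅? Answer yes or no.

Bayes-Ball from B | ∅ reaches {Q,W,Y}.
R ∉ reach(B|∅) ⇒ B ⊥ R | ∅.

Yes — B ⊥ R | ∅.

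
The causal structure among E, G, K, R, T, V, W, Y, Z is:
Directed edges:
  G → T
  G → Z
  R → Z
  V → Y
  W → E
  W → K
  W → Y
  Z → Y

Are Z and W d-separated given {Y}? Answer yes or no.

No — Z and W are d-connected given {Y}.

Bayes-Ball from Z | {Y} reaches {E,G,K,R,T,V,W}.
W ∈ reach(Z|{Y}) ⇒ Z ⊥̸ W | {Y}.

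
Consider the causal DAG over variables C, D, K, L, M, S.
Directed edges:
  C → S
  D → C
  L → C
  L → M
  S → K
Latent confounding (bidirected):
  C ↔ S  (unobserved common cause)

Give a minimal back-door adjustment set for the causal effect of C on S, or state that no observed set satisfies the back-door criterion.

C→S: no observed back-door set.

desc(C)\{C}={K,S}; candidates ⊆ {D,L,M}.
C↔S: latent back-door arc(s) into C.
size 0: {}; under {} C still reaches {D,K,L,M,S} ∋ S.
size 1: {D}, {L}, {M}; under {D} C still reaches {K,L,M,S} ∋ S.
size 2: {D,L}, {D,M}, {L,M}; under {D,L} C still reaches {K,S} ∋ S.
C↔S cannot be blocked by any observed set — no back-door set.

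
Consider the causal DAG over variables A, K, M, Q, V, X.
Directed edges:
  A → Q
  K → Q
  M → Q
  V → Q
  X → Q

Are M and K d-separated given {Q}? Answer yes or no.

No — M and K are d-connected given {Q}.

Bayes-Ball from M | {Q} reaches {A,K,V,X}.
K ∈ reach(M|{Q}) ⇒ M ⊥̸ K | {Q}.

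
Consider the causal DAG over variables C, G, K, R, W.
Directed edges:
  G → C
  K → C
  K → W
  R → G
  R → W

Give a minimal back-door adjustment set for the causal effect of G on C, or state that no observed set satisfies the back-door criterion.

desc(G)\{G}={C}; candidates ⊆ {K,R,W}.
∅: G⊥C given ∅ in G with G→· removed — back-door holds.

G→C: minimal back-door set ∅.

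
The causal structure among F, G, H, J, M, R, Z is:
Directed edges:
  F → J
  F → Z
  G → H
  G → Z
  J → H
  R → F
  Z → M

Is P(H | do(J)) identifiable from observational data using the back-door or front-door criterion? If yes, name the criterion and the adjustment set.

P(H|do(J)): backdoor, adjust for ∅.

desc(J)\{J}={H}; candidates ⊆ {F,G,M,R,Z}.
∅: J⊥H given ∅ in G with J→· removed — back-door holds.
P(H|do(J)) = P(H|J) — no adjustment needed.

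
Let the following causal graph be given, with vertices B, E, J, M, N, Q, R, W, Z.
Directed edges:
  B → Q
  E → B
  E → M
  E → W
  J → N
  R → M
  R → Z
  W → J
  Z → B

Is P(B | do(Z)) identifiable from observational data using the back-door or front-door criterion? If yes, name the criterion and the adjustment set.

P(B|do(Z)): backdoor, adjust for ∅.

desc(Z)\{Z}={B,Q}; candidates ⊆ {E,J,M,N,R,W}.
∅: Z⊥B given ∅ in G with Z→· removed — back-door holds.
P(B|do(Z)) = P(B|Z) — no adjustment needed.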